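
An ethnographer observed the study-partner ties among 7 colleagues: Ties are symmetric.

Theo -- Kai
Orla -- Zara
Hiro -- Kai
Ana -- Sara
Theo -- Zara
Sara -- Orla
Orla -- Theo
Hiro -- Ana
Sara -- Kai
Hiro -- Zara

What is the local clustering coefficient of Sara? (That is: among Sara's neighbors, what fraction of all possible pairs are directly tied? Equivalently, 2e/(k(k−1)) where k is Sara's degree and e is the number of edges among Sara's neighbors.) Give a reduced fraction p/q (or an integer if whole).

0

Sara's neighbors: Ana, Kai, and Orla (k = 3).
Possible neighbor pairs: C(3,2) = 3. Edges among them: none → e = 0.
Clustering(Sara) = 0/3 = 0.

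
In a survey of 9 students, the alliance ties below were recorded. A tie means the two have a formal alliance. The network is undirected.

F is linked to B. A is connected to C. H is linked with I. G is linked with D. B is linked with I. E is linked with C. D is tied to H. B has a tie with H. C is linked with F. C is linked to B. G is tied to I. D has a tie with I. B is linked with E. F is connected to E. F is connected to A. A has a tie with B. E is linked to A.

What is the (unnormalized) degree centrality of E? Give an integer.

E is directly tied to A, B, C, and F. That is 4 neighbors, so the degree of E is 4.

4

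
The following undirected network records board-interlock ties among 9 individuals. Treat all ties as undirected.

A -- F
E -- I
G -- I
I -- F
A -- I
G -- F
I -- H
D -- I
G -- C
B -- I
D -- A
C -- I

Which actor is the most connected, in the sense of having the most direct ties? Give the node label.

I

Degrees — A:3, B:1, C:2, D:2, E:1, F:3, G:3, H:1, I:8.
The maximum is 8, attained only by I.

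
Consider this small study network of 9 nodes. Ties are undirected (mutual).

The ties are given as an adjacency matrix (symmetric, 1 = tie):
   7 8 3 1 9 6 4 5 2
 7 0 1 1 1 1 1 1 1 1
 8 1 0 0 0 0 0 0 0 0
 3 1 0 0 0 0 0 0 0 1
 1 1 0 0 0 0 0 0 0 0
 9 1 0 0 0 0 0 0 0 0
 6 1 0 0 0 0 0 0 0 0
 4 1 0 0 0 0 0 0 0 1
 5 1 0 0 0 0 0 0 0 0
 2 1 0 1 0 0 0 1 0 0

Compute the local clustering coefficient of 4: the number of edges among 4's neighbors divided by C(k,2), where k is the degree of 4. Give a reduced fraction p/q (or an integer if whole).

1

4's neighbors: 2 and 7 (k = 2).
Possible neighbor pairs: C(2,2) = 1. Edges among them: 2–7 → e = 1.
Clustering(4) = 1/1.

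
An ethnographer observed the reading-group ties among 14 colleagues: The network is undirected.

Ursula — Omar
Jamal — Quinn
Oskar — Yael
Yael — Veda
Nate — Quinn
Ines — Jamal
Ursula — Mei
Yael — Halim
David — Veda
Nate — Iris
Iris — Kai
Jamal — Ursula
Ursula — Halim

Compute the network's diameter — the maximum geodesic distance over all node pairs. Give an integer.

9

Eccentricity of each node (its greatest distance to any other): David:9, Halim:6, Ines:6, Iris:8, Jamal:5, Kai:9, Mei:6, Nate:7, Omar:6, Oskar:8, Quinn:6, Ursula:5, Veda:8, Yael:7.
The maximum eccentricity is 9, realized for instance by the pair Kai–David via Kai – Iris – Nate – Quinn – Jamal – Ursula – Halim – Yael – Veda – David. So the diameter is 9.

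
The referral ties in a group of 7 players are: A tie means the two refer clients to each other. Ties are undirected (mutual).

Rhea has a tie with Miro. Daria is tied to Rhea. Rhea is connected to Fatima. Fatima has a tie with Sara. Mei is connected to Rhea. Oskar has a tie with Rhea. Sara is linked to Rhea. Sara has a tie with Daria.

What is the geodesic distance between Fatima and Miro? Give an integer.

2

One shortest route is Fatima – Rhea – Miro, which uses 2 edges, and Fatima and Miro are not directly tied, so nothing shorter exists. So d(Fatima,Miro) = 2.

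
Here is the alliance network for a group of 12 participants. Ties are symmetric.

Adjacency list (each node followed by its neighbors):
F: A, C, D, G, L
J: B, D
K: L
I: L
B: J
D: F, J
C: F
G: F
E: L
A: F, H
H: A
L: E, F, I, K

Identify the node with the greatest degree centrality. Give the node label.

F

Degrees — A:2, B:1, C:1, D:2, E:1, F:5, G:1, H:1, I:1, J:2, K:1, L:4.
The maximum is 5, attained only by F.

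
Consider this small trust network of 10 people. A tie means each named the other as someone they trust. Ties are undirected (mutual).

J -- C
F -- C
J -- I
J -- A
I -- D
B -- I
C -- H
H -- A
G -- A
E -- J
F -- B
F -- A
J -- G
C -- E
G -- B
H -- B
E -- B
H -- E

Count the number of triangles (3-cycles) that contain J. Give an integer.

2

J's neighbors: A, C, E, G, and I.
Neighbor pairs that are themselves tied: J–A–G; J–C–E. Each forms one triangle with J, for 2 in total.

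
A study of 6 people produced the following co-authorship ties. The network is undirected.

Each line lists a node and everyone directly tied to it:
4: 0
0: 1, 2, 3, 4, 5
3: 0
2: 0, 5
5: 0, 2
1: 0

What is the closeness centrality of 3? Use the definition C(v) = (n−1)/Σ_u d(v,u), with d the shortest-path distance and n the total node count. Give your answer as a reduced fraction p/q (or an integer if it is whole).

5/9

Distances from 3: 0:1, 1:2, 2:2, 4:2, 5:2. Sum = 9.
n = 6, so closeness = 5/9.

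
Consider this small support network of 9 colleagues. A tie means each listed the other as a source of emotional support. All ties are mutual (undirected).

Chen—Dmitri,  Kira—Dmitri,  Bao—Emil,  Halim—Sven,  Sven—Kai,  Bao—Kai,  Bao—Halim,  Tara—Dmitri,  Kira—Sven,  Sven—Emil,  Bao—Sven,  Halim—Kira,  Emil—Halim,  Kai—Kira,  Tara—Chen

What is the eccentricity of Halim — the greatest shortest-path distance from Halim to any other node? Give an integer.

3

Distances from Halim: Bao:1, Chen:3, Dmitri:2, Emil:1, Kai:2, Kira:1, Sven:1, Tara:3.
The largest is 3 (to Chen and Tara), so the eccentricity of Halim is 3.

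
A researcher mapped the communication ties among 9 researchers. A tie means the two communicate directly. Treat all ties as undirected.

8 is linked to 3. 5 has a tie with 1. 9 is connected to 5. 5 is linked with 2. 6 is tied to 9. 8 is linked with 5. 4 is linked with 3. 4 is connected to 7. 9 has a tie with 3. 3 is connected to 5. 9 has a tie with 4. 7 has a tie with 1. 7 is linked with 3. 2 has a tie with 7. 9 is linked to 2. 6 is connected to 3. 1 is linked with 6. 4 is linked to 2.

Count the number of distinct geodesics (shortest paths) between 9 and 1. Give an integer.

The shortest distance is 2. The length-2 paths are: 9–5–1; 9–6–1.
That gives 2 distinct shortest paths.

2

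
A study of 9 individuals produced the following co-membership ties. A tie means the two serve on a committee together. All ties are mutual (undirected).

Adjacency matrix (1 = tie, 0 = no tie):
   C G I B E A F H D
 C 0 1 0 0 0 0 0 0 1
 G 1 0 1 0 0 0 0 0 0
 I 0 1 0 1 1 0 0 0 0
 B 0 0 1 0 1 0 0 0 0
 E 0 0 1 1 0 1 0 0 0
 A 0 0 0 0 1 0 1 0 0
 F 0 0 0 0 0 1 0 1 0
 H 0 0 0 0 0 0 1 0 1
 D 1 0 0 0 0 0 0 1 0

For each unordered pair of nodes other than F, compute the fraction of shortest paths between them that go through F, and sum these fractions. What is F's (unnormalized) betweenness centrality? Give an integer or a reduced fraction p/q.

Pairs whose geodesics pass through F — C–A: 1/2; I–H: 1/2; B–H: 1; E–H: 1; E–D: 1/2; A–H: 1; A–D: 1.
All other pairs contribute 0.
Summing the contributions gives betweenness(F) = 11/2.

11/2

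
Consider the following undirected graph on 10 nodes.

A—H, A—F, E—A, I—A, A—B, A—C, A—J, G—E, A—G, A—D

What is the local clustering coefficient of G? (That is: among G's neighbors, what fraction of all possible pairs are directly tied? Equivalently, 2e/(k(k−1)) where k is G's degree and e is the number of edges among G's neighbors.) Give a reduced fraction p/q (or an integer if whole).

1

G's neighbors: A and E (k = 2).
Possible neighbor pairs: C(2,2) = 1. Edges among them: A–E → e = 1.
Clustering(G) = 1/1.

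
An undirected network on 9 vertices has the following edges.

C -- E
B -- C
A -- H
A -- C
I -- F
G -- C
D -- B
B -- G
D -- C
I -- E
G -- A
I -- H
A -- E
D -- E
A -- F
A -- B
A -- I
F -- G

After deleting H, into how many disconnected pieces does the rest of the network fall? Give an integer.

1

H's neighbors (A and I) remain reachable from one another through other ties, so the rest of the network stays in one piece.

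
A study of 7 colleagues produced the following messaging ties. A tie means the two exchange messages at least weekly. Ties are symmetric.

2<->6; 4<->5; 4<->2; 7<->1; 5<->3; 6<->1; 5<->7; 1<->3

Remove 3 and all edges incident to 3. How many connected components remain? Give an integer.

1

3's neighbors (1 and 5) remain reachable from one another through other ties, so the rest of the network stays in one piece.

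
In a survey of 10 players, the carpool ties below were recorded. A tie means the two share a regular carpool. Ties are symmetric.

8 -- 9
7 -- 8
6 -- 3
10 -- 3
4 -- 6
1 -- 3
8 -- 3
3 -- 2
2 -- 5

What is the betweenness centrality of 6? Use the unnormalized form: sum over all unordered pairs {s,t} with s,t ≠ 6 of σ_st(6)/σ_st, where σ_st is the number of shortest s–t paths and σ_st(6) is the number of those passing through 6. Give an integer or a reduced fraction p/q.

Pairs whose geodesics pass through 6 — 8–4: 1; 2–4: 1; 5–4: 1; 4–1: 1; 4–7: 1; 4–9: 1; 4–10: 1; 4–3: 1.
All other pairs contribute 0.
Summing the contributions gives betweenness(6) = 8.

8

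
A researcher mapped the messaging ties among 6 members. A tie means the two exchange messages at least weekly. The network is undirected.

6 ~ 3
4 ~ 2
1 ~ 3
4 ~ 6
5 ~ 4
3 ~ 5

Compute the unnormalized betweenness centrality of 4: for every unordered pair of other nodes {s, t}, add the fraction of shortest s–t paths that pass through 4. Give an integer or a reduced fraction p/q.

Pairs whose geodesics pass through 4 — 6–2: 1; 6–5: 1/2; 3–2: 2/2; 1–2: 2/2; 2–5: 1.
All other pairs contribute 0.
Summing the contributions gives betweenness(4) = 9/2.

9/2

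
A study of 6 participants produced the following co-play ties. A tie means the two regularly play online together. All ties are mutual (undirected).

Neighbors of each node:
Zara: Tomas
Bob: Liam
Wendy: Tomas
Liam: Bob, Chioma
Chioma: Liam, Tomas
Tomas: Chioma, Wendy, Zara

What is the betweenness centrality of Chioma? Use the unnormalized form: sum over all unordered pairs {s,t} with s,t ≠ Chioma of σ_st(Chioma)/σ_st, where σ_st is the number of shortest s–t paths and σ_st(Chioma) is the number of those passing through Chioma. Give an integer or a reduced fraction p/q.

Pairs whose geodesics pass through Chioma — Zara–Bob: 1; Zara–Liam: 1; Tomas–Bob: 1; Tomas–Liam: 1; Wendy–Bob: 1; Wendy–Liam: 1.
All other pairs contribute 0.
Summing the contributions gives betweenness(Chioma) = 6.

6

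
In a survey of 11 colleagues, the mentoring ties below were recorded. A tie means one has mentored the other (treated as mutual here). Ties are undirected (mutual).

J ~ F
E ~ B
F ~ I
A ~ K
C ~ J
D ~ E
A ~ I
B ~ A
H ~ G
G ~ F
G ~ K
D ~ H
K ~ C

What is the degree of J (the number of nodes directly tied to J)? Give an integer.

2

J is directly tied to C and F. That is 2 neighbors, so the degree of J is 2.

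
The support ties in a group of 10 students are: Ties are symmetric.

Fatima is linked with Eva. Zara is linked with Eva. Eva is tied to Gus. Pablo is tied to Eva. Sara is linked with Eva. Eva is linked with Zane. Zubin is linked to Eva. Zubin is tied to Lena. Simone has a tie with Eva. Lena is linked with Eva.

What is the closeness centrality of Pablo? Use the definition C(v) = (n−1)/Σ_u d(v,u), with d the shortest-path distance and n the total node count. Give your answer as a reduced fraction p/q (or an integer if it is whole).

9/17

Distances from Pablo: Eva:1, Fatima:2, Gus:2, Lena:2, Sara:2, Simone:2, Zane:2, Zara:2, Zubin:2. Sum = 17.
n = 10, so closeness = 9/17.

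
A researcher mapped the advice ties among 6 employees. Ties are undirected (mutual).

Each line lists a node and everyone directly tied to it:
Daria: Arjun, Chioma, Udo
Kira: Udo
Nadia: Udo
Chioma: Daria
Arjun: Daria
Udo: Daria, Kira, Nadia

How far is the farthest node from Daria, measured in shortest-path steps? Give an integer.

2

Distances from Daria: Arjun:1, Chioma:1, Kira:2, Nadia:2, Udo:1.
The largest is 2 (to Nadia and Kira), so the eccentricity of Daria is 2.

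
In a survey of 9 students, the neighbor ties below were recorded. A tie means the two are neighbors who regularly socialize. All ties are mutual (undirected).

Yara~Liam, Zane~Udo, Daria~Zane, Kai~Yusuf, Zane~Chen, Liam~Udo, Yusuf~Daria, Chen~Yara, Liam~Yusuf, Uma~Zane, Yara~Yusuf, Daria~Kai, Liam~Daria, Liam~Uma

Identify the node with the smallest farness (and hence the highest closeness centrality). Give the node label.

Farness (sum of distances to all others) for each node — Chen:15, Daria:12, Kai:17, Liam:11, Udo:15, Uma:15, Yara:13, Yusuf:12, Zane:12.
The smallest farness is 11, for Liam, so Liam has the highest closeness.

Liam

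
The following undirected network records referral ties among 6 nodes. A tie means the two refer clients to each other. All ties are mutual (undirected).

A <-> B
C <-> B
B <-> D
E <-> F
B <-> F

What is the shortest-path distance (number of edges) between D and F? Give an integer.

One shortest route is D – B – F, which uses 2 edges, and D and F are not directly tied, so nothing shorter exists. So d(D,F) = 2.

2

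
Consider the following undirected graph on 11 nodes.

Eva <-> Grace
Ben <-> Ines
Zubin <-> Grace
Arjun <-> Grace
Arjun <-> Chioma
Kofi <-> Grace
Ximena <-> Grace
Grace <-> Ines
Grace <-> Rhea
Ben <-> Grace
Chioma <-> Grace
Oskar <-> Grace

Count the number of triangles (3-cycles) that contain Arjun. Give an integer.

Arjun's neighbors: Chioma and Grace.
Neighbor pairs that are themselves tied: Arjun–Chioma–Grace. Each forms one triangle with Arjun, for 1 in total.

1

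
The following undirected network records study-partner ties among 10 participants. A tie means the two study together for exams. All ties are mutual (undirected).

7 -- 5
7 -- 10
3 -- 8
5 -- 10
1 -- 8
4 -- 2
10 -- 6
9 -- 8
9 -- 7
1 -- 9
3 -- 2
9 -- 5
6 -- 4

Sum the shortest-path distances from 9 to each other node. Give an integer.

Distances from 9: 1:1, 2:3, 3:2, 4:4, 5:1, 6:3, 7:1, 8:1, 10:2.
Sum = 1 + 3 + 2 + 4 + 1 + 3 + 1 + 1 + 2 = 18.

18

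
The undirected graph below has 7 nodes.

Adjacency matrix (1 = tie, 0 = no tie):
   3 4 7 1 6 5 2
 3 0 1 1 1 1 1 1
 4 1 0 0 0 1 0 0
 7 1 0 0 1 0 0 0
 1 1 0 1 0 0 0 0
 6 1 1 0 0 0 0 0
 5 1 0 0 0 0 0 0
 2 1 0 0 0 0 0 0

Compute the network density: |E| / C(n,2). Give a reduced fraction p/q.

8/21

There are 8 edges and 7 nodes, so the maximum possible is C(7,2) = 21.
Density = 8/21.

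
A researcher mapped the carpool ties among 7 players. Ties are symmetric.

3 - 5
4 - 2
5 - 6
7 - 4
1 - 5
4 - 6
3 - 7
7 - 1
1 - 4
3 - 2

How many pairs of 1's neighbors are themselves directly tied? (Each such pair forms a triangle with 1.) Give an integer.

1

1's neighbors: 4, 5, and 7.
Neighbor pairs that are themselves tied: 1–4–7. Each forms one triangle with 1, for 1 in total.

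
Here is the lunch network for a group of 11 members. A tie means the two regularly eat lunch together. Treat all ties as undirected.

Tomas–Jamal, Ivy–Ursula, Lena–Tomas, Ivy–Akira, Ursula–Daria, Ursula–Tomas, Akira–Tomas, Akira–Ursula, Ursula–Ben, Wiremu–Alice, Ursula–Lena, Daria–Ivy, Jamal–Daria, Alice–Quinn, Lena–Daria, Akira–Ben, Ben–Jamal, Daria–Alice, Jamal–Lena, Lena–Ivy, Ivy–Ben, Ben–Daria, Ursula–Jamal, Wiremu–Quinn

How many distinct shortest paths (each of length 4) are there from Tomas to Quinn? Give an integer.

3

The shortest distance is 4. The length-4 paths are: Tomas–Jamal–Daria–Alice–Quinn; Tomas–Ursula–Daria–Alice–Quinn; Tomas–Lena–Daria–Alice–Quinn.
That gives 3 distinct shortest paths.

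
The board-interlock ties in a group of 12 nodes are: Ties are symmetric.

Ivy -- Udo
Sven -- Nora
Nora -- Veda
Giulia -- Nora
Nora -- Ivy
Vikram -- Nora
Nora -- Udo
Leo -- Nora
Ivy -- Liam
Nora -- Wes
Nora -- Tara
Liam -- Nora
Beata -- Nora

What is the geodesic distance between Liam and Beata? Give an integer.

2

One shortest route is Liam – Nora – Beata, which uses 2 edges, and Liam and Beata are not directly tied, so nothing shorter exists. So d(Liam,Beata) = 2.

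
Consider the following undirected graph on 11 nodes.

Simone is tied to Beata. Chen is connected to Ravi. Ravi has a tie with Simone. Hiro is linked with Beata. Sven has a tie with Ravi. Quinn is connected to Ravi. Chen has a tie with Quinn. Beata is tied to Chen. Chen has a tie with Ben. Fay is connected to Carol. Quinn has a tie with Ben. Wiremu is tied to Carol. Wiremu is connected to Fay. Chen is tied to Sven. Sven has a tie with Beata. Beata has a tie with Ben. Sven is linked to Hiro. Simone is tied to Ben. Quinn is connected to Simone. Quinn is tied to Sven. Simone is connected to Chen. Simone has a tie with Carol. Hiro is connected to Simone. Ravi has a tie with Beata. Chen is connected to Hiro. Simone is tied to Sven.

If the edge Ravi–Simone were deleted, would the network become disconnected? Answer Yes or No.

Even without that edge, Ravi still reaches Simone via Ravi – Sven – Simone, so the network stays connected. Not a bridge.

No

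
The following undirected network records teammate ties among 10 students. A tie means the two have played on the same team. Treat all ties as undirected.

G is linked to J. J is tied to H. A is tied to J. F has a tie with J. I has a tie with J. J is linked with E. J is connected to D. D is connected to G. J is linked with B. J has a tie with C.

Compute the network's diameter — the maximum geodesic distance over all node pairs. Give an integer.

Eccentricity of each node (its greatest distance to any other): A:2, B:2, C:2, D:2, E:2, F:2, G:2, H:2, I:2, J:1.
The maximum eccentricity is 2, realized for instance by the pair B–H via B – J – H. So the diameter is 2.

2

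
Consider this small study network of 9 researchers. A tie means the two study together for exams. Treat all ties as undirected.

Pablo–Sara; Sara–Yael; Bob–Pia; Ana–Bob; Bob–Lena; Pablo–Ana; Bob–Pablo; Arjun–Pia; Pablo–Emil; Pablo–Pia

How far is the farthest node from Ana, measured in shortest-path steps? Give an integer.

Distances from Ana: Arjun:3, Bob:1, Emil:2, Lena:2, Pablo:1, Pia:2, Sara:2, Yael:3.
The largest is 3 (to Arjun and Yael), so the eccentricity of Ana is 3.

3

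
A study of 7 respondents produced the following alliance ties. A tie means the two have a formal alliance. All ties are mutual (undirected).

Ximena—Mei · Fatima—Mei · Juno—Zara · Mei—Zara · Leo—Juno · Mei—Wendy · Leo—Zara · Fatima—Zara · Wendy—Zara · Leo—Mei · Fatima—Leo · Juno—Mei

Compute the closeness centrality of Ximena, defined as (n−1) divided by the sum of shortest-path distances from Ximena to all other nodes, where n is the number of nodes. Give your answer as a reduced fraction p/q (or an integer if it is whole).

6/11

Distances from Ximena: Fatima:2, Juno:2, Leo:2, Mei:1, Wendy:2, Zara:2. Sum = 11.
n = 7, so closeness = 6/11.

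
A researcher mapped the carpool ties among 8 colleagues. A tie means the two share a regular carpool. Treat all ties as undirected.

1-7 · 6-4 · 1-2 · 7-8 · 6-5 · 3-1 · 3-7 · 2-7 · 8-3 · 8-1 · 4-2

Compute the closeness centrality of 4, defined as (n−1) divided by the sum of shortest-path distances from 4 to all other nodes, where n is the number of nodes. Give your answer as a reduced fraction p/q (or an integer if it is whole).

Distances from 4: 1:2, 2:1, 3:3, 5:2, 6:1, 7:2, 8:3. Sum = 14.
n = 8, so closeness = 7/14 = 1/2.

1/2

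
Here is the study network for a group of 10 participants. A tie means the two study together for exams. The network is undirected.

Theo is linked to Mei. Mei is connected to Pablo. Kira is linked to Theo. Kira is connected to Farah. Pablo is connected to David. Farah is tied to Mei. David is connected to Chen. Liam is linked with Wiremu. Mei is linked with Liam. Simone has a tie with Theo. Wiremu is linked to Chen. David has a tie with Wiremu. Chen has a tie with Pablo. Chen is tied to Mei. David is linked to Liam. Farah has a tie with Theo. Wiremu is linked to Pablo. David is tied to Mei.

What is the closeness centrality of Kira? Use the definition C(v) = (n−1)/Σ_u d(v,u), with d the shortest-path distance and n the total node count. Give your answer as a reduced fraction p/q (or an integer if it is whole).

9/22

Distances from Kira: Chen:3, David:3, Farah:1, Liam:3, Mei:2, Pablo:3, Simone:2, Theo:1, Wiremu:4. Sum = 22.
n = 10, so closeness = 9/22.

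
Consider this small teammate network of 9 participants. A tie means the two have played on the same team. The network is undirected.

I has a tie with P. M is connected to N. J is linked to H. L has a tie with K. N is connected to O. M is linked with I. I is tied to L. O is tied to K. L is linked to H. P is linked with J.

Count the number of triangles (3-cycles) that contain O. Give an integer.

0

O's neighbors are K and N, but none of them are tied to each other, so no triangle contains O.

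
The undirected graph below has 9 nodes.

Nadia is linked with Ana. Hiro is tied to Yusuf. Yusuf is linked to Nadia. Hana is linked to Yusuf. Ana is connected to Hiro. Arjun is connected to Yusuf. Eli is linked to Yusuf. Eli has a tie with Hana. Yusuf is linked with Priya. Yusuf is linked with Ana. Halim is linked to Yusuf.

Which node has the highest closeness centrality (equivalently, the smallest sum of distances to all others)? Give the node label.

Yusuf

Farness (sum of distances to all others) for each node — Ana:13, Arjun:15, Eli:14, Halim:15, Hana:14, Hiro:14, Nadia:14, Priya:15, Yusuf:8.
The smallest farness is 8, for Yusuf, so Yusuf has the highest closeness.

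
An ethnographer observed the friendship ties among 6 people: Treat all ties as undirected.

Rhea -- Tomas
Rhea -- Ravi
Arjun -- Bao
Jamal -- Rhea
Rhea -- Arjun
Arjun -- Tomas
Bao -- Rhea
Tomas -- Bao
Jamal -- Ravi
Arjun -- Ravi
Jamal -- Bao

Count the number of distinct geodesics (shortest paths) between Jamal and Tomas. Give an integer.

The shortest distance is 2. The length-2 paths are: Jamal–Rhea–Tomas; Jamal–Bao–Tomas.
That gives 2 distinct shortest paths.

2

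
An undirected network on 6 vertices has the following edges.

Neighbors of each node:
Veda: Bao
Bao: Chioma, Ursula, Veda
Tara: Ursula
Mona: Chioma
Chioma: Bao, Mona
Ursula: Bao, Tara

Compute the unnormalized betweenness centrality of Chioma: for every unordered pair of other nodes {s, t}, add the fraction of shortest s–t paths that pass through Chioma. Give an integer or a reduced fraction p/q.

Pairs whose geodesics pass through Chioma — Ursula–Mona: 1; Veda–Mona: 1; Bao–Mona: 1; Mona–Tara: 1.
All other pairs contribute 0.
Summing the contributions gives betweenness(Chioma) = 4.

4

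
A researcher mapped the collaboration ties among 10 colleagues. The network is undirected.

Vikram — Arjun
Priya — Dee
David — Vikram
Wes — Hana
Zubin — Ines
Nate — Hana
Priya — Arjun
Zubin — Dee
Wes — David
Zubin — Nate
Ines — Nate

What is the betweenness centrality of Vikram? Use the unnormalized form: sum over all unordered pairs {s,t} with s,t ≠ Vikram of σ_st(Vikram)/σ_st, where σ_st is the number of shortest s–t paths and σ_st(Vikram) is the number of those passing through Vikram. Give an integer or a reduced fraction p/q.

Pairs whose geodesics pass through Vikram — Priya–Wes: 1; Priya–David: 1; Dee–David: 1; Hana–Arjun: 1; Wes–Arjun: 1; David–Arjun: 1.
All other pairs contribute 0.
Summing the contributions gives betweenness(Vikram) = 6.

6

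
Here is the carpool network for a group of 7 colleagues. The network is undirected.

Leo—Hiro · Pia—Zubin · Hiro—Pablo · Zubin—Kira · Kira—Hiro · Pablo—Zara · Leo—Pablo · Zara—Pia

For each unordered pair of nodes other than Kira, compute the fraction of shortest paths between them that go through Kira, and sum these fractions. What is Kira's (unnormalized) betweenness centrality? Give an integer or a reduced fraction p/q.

Pairs whose geodesics pass through Kira — Leo–Zubin: 1; Pablo–Zubin: 1/2; Pia–Hiro: 1/2; Zubin–Hiro: 1.
All other pairs contribute 0.
Summing the contributions gives betweenness(Kira) = 3.

3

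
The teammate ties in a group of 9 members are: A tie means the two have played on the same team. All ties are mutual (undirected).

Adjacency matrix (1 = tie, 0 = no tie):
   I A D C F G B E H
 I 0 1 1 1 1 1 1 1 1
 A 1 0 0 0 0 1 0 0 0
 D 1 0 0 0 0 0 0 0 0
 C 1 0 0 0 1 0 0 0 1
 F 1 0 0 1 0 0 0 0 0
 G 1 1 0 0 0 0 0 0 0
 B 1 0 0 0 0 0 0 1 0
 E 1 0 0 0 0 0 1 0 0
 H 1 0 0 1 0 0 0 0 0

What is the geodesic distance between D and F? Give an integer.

One shortest route is D – I – F, which uses 2 edges, and D and F are not directly tied, so nothing shorter exists. So d(D,F) = 2.

2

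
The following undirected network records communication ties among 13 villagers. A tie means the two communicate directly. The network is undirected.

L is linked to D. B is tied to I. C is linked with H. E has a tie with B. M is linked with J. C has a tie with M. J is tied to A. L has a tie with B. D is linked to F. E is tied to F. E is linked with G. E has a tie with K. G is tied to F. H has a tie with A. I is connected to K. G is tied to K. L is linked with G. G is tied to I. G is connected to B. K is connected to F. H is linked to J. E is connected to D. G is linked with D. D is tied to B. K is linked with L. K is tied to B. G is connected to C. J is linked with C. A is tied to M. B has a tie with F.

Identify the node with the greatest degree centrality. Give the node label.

Degrees — A:3, B:7, C:4, D:5, E:5, F:5, G:8, H:3, I:3, J:4, K:6, L:4, M:3.
The maximum is 8, attained only by G.

G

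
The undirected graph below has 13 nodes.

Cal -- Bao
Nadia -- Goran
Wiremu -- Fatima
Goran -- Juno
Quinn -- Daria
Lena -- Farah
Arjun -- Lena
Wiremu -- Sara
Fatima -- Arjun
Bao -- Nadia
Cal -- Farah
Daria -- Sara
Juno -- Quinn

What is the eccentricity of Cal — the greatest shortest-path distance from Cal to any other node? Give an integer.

Distances from Cal: Arjun:3, Bao:1, Daria:6, Farah:1, Fatima:4, Goran:3, Juno:4, Lena:2, Nadia:2, Quinn:5, Sara:6, Wiremu:5.
The largest is 6 (to Daria and Sara), so the eccentricity of Cal is 6.

6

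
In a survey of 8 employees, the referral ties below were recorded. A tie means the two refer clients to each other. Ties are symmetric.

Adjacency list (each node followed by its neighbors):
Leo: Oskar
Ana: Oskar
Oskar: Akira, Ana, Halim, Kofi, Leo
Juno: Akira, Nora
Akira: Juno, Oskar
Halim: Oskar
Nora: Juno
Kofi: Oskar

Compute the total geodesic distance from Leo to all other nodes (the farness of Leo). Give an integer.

Distances from Leo: Akira:2, Ana:2, Halim:2, Juno:3, Kofi:2, Nora:4, Oskar:1.
Sum = 2 + 2 + 2 + 3 + 2 + 4 + 1 = 16.

16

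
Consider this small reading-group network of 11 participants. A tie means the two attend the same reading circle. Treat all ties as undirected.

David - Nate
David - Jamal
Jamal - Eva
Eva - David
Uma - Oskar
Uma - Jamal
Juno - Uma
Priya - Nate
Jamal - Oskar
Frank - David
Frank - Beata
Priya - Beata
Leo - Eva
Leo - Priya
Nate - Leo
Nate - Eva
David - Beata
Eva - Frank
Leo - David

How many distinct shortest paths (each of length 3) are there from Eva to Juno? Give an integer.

1

The shortest distance is 3, and the only length-3 path is Eva–Jamal–Uma–Juno. So there is exactly 1 shortest path.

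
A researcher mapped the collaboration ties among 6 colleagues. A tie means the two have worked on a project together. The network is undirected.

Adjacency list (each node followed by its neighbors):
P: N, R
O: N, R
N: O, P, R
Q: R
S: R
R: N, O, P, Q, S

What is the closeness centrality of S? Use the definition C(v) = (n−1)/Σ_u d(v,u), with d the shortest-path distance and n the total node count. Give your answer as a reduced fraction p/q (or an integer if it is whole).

Distances from S: N:2, O:2, P:2, Q:2, R:1. Sum = 9.
n = 6, so closeness = 5/9.

5/9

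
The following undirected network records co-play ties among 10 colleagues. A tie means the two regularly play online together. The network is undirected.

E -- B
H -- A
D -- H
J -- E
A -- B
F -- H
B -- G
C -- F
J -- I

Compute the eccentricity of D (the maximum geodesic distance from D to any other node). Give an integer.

6

Distances from D: A:2, B:3, C:3, E:4, F:2, G:4, H:1, I:6, J:5.
The largest is 6 (to I), so the eccentricity of D is 6.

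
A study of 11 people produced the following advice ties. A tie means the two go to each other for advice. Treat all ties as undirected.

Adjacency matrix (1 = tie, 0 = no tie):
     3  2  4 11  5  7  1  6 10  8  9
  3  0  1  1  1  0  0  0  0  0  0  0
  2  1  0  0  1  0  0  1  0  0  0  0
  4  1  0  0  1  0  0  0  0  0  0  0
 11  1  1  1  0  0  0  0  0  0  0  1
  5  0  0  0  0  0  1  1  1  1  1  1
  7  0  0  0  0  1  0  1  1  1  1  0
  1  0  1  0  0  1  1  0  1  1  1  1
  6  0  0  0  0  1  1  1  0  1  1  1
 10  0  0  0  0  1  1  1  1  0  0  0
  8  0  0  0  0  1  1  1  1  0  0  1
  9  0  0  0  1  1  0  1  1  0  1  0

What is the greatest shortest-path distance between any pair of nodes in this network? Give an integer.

4

Eccentricity of each node (its greatest distance to any other): 1:3, 2:2, 3:3, 4:4, 5:3, 6:3, 7:4, 8:3, 9:2, 10:4, 11:3.
The maximum eccentricity is 4, realized for instance by the pair 4–7 via 4 – 11 – 9 – 5 – 7. So the diameter is 4.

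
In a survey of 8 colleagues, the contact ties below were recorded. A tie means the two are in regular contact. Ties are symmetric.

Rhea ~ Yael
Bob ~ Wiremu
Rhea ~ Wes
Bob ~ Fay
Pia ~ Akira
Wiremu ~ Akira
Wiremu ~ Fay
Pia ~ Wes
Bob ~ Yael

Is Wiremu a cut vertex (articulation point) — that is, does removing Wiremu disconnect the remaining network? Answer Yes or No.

Even without Wiremu, every remaining node can still reach every other (the residual graph is connected), so Wiremu is not a cut vertex.

No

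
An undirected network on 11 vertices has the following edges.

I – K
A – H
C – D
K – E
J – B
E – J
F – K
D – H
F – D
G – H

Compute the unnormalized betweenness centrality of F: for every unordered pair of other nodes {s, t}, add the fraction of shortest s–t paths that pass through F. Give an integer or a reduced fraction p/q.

Pairs whose geodesics pass through F — A–B: 1; A–E: 1; A–I: 1; A–J: 1; A–K: 1; D–B: 1; D–E: 1; D–I: 1; D–J: 1; D–K: 1; B–C: 1; B–H: 1; B–G: 1; C–E: 1 … (+11 more pairs).
All other pairs contribute 0.
Summing the contributions gives betweenness(F) = 25.

25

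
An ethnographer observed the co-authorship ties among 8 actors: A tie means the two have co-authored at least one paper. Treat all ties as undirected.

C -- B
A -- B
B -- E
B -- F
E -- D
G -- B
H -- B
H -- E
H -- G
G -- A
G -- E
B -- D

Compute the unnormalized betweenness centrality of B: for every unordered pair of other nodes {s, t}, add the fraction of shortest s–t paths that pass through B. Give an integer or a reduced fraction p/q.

Pairs whose geodesics pass through B — C–G: 1; C–D: 1; C–H: 1; C–E: 1; C–F: 1; C–A: 1; G–D: 1/2; G–F: 1; D–H: 1/2; D–F: 1; D–A: 1; H–F: 1; H–A: 1/2; E–F: 1 … (+2 more pairs).
All other pairs contribute 0.
Summing the contributions gives betweenness(B) = 14.

14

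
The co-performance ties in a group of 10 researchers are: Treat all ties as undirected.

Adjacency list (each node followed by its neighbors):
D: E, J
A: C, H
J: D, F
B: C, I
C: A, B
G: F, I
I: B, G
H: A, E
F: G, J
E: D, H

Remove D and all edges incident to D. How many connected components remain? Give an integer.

1

D's neighbors (E and J) remain reachable from one another through other ties, so the rest of the network stays in one piece.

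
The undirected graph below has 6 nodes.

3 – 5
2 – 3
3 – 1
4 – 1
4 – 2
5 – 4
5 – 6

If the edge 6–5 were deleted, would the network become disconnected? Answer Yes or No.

Without the 6–5 edge there is no alternate route between 6 and 5, so the network disconnects. It is a bridge.

Yes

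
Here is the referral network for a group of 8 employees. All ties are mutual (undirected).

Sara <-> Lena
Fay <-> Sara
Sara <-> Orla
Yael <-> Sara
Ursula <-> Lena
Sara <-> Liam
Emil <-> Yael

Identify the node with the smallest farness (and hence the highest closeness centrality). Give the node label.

Farness (sum of distances to all others) for each node — Emil:19, Fay:15, Lena:13, Liam:15, Orla:15, Sara:9, Ursula:19, Yael:13.
The smallest farness is 9, for Sara, so Sara has the highest closeness.

Sara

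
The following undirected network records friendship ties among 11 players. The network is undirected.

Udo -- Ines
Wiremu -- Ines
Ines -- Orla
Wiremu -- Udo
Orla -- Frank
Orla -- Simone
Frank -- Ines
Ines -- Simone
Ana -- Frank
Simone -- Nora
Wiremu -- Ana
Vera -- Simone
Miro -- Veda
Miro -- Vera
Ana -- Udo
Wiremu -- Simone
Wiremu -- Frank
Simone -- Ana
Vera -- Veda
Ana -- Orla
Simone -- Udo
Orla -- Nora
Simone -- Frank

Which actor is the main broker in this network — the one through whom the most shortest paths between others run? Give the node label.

Unnormalized betweenness of each node: Ana:5/6, Frank:9/20, Ines:5/6, Miro:0, Nora:0, Orla:17/10, Simone:383/15, Udo:1/5, Veda:0, Vera:16, Wiremu:9/20.
Simone has the largest value, 383/15, making it the main broker — the node through which the most shortest paths run.

Simone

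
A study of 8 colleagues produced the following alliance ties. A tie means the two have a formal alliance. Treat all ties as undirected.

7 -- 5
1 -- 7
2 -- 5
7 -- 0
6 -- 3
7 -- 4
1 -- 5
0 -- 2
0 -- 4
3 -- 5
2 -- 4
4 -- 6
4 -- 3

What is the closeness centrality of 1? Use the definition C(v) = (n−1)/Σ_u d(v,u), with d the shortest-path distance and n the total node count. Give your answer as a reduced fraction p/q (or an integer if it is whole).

7/13

Distances from 1: 0:2, 2:2, 3:2, 4:2, 5:1, 6:3, 7:1. Sum = 13.
n = 8, so closeness = 7/13.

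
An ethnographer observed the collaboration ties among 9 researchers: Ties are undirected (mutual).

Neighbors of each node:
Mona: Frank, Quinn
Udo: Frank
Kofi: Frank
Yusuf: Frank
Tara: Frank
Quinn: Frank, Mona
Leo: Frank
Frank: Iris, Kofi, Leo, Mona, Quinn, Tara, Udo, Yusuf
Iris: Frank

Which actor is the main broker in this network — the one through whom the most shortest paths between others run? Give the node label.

Unnormalized betweenness of each node: Frank:27, Iris:0, Kofi:0, Leo:0, Mona:0, Quinn:0, Tara:0, Udo:0, Yusuf:0.
Frank has the largest value, 27, making it the main broker — the node through which the most shortest paths run.

Frank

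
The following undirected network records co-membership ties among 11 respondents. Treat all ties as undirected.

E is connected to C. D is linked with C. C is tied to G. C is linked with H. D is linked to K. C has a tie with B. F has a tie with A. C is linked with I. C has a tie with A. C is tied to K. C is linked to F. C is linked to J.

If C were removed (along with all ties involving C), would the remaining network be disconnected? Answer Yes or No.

Removing C leaves {J} with no path to {B}, so the network splits into 8 components. C is a cut vertex.

Yes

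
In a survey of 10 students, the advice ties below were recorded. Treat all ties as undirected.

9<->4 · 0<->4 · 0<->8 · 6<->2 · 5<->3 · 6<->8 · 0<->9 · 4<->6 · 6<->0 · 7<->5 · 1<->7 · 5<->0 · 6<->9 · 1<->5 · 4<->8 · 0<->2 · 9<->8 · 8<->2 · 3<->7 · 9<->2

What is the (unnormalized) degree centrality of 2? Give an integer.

2 is directly tied to 0, 6, 8, and 9. That is 4 neighbors, so the degree of 2 is 4.

4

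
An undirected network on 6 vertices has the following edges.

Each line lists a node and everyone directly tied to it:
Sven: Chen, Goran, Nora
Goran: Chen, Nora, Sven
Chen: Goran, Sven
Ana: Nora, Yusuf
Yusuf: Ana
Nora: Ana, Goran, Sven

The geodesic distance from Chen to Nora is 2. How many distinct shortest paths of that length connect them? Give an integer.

The shortest distance is 2. The length-2 paths are: Chen–Goran–Nora; Chen–Sven–Nora.
That gives 2 distinct shortest paths.

2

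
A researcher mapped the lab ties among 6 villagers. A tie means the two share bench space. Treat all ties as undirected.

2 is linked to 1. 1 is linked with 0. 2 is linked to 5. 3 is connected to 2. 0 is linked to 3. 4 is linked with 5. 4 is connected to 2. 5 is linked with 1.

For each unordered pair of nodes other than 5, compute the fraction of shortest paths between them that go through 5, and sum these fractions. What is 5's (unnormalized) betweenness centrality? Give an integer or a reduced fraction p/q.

Pairs whose geodesics pass through 5 — 0–4: 1/3; 4–1: 1/2.
All other pairs contribute 0.
Summing the contributions gives betweenness(5) = 5/6.

5/6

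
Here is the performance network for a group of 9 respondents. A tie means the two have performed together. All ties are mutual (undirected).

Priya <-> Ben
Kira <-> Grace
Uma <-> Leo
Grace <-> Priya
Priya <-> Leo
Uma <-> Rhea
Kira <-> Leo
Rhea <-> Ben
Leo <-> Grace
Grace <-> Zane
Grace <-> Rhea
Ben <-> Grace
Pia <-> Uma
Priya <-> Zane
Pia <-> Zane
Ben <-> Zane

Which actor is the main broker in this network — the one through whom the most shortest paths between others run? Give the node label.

Unnormalized betweenness of each node: Ben:1, Grace:13/2, Kira:0, Leo:7/2, Pia:1, Priya:1, Rhea:3/2, Uma:3, Zane:7/2.
Grace has the largest value, 13/2, making it the main broker — the node through which the most shortest paths run.

Grace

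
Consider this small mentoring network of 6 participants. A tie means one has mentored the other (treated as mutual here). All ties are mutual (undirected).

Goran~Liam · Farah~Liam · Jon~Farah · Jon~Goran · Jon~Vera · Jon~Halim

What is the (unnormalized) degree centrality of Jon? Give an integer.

Jon is directly tied to Farah, Goran, Halim, and Vera. That is 4 neighbors, so the degree of Jon is 4.

4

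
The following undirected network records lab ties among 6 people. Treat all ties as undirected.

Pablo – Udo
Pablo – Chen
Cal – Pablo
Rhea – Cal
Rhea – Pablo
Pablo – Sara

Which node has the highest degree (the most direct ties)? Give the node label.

Degrees — Cal:2, Chen:1, Pablo:5, Rhea:2, Sara:1, Udo:1.
The maximum is 5, attained only by Pablo.

Pablo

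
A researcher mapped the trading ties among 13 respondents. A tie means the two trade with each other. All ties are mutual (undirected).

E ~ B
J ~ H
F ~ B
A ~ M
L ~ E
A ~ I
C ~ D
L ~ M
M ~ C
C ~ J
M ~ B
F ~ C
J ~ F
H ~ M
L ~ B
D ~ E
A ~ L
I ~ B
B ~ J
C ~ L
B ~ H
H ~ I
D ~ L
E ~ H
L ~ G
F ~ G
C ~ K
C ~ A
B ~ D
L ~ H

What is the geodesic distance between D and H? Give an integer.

2

One shortest route is D – B – H, which uses 2 edges, and D and H are not directly tied, so nothing shorter exists. So d(D,H) = 2.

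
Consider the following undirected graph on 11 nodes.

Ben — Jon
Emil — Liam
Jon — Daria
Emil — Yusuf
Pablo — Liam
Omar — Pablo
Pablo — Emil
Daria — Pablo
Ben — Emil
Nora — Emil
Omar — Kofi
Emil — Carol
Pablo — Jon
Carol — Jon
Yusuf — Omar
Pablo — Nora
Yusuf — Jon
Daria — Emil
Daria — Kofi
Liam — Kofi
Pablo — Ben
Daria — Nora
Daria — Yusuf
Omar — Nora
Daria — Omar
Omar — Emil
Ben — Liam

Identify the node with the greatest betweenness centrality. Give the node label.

Unnormalized betweenness of each node: Ben:7/10, Carol:1/5, Daria:287/60, Emil:31/3, Jon:10/3, Kofi:2/3, Liam:23/12, Nora:0, Omar:5/2, Pablo:121/30, Yusuf:8/15.
Emil has the largest value, 31/3, making it the main broker — the node through which the most shortest paths run.

Emil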